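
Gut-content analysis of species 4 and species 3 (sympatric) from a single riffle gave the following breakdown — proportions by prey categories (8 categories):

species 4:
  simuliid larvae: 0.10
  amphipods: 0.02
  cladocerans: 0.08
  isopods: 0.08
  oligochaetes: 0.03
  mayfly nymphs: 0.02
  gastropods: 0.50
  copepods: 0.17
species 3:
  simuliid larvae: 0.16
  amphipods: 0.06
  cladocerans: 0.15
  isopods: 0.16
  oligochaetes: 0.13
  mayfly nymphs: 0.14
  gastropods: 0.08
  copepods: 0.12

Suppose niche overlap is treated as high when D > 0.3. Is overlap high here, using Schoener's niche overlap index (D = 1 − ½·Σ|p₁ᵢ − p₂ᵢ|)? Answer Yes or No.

Yes

Σ|p₁ᵢ − p₂ᵢ| = 0.06 + 0.04 + 0.07 + 0.08 + 0.10 + 0.12 + 0.42 + 0.05 = 0.94
D = 1 − ½ × 0.94 = 1 − 0.470 = 0.5300
D = 0.5300 > 0.3 → Yes.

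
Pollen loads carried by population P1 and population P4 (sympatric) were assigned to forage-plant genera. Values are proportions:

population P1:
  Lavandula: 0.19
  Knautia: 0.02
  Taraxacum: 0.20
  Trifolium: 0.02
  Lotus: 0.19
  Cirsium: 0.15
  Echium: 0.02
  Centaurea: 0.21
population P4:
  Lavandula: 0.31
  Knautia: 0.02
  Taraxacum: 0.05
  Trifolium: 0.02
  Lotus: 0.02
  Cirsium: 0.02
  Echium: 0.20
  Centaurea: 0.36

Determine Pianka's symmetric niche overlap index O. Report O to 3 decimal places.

0.708

Σ p₁ᵢp₂ᵢ = 0.0589 + 0.0004 + 0.0100 + 0.0004 + 0.0038 + 0.0030 + 0.0040 + 0.0756 = 0.1561
Σp_1ᵢ² = 0.19² + 0.02² + 0.20² + 0.02² + 0.19² + 0.15² + 0.02² + 0.21² = 0.0361 + 0.0004 + 0.0400 + 0.0004 + 0.0361 + 0.0225 + 0.0004 + 0.0441 = 0.1800
Σp_2ᵢ² = 0.31² + 0.02² + 0.05² + 0.02² + 0.02² + 0.02² + 0.20² + 0.36² = 0.0961 + 0.0004 + 0.0025 + 0.0004 + 0.0004 + 0.0004 + 0.0400 + 0.1296 = 0.2698
O = 0.1561 / √(0.1800 × 0.2698) = 0.1561 / 0.220372 = 0.70835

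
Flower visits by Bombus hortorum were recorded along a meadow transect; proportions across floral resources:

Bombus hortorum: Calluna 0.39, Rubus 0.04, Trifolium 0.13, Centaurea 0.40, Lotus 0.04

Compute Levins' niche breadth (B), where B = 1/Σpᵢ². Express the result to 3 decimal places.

Σpᵢ² = 0.39² + 0.04² + 0.13² + 0.40² + 0.04² = 0.1521 + 0.0016 + 0.0169 + 0.1600 + 0.0016 = 0.3322
B = 1 / 0.3322 = 3.01023

3.010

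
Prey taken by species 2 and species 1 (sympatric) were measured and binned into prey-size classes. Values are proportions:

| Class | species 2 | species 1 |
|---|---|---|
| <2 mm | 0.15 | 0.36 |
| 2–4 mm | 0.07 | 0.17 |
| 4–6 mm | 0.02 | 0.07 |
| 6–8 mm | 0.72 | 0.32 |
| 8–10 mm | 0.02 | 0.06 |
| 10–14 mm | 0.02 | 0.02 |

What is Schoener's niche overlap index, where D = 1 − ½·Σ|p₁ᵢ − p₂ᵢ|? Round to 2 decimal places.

Σ|p₁ᵢ − p₂ᵢ| = 0.21 + 0.10 + 0.05 + 0.40 + 0.04 + 0.00 = 0.80
D = 1 − ½ × 0.80 = 1 − 0.400 = 0.6000

0.60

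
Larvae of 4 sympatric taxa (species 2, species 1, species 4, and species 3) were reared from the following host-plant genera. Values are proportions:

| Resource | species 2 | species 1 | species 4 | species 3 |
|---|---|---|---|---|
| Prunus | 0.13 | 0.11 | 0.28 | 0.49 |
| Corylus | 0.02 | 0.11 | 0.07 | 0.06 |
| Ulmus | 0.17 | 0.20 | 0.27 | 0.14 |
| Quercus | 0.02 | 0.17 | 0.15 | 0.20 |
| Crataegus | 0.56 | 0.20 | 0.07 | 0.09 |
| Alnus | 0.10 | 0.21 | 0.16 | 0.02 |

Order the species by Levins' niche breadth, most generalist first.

species 1 > species 4 > species 3 > species 2

Σp_2ᵢ² = 0.13² + 0.02² + 0.17² + 0.02² + 0.56² + 0.10² = 0.0169 + 0.0004 + 0.0289 + 0.0004 + 0.3136 + 0.0100 = 0.3702
B_2 = 1 / 0.3702 = 2.7012
Σp_1ᵢ² = 0.11² + 0.11² + 0.20² + 0.17² + 0.20² + 0.21² = 0.0121 + 0.0121 + 0.0400 + 0.0289 + 0.0400 + 0.0441 = 0.1772
B_1 = 1 / 0.1772 = 5.6433
Σp_4ᵢ² = 0.28² + 0.07² + 0.27² + 0.15² + 0.07² + 0.16² = 0.0784 + 0.0049 + 0.0729 + 0.0225 + 0.0049 + 0.0256 = 0.2092
B_4 = 1 / 0.2092 = 4.7801
Σp_3ᵢ² = 0.49² + 0.06² + 0.14² + 0.20² + 0.09² + 0.02² = 0.2401 + 0.0036 + 0.0196 + 0.0400 + 0.0081 + 0.0004 = 0.3118
B_3 = 1 / 0.3118 = 3.2072
Ranking by B (broadest → narrowest): species 1 (5.64) > species 4 (4.78) > species 3 (3.21) > species 2 (2.70)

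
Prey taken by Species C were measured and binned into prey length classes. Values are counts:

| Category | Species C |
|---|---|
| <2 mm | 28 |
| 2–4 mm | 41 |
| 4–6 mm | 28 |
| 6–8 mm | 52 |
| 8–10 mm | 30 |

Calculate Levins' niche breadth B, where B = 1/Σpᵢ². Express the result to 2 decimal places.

Proportions for Species C (n=179): 28/179=0.1564, 41/179=0.2291, 28/179=0.1564, 52/179=0.2905, 30/179=0.1676
Σpᵢ² = 0.1564² + 0.2291² + 0.1564² + 0.2905² + 0.1676² = 0.024461 + 0.052487 + 0.024461 + 0.084390 + 0.028090 = 0.213889
B = 1 / 0.213889 = 4.6753

4.68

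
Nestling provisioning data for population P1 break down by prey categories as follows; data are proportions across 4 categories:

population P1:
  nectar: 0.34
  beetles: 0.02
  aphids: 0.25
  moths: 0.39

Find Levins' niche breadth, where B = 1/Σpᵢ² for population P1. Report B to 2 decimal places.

3.02

Σpᵢ² = 0.34² + 0.02² + 0.25² + 0.39² = 0.1156 + 0.0004 + 0.0625 + 0.1521 = 0.3306
B = 1 / 0.3306 = 3.0248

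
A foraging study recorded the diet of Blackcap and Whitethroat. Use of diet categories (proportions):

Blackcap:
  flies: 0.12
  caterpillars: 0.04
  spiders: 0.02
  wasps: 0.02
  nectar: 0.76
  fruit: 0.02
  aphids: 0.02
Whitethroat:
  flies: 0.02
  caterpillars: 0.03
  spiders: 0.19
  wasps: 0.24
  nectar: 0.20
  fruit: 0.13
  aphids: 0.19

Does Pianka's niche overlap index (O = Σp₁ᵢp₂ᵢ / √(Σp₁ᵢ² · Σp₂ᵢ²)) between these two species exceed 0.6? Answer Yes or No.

No

Σ p₁ᵢp₂ᵢ = 0.0024 + 0.0012 + 0.0038 + 0.0048 + 0.1520 + 0.0026 + 0.0038 = 0.1706
Σp_1ᵢ² = 0.12² + 0.04² + 0.02² + 0.02² + 0.76² + 0.02² + 0.02² = 0.0144 + 0.0016 + 0.0004 + 0.0004 + 0.5776 + 0.0004 + 0.0004 = 0.5952
Σp_2ᵢ² = 0.02² + 0.03² + 0.19² + 0.24² + 0.20² + 0.13² + 0.19² = 0.0004 + 0.0009 + 0.0361 + 0.0576 + 0.0400 + 0.0169 + 0.0361 = 0.1880
O = 0.1706 / √(0.5952 × 0.1880) = 0.1706 / 0.33451 = 0.5100
O = 0.5100 < 0.6 → No.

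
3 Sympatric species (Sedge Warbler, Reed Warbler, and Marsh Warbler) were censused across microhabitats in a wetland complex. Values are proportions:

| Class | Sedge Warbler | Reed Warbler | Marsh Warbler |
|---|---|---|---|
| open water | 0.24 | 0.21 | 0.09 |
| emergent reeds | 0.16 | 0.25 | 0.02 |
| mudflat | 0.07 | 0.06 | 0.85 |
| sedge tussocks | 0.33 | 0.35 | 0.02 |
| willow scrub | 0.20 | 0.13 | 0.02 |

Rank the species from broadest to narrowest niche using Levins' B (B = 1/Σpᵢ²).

Σp_Sedgᵢ² = 0.24² + 0.16² + 0.07² + 0.33² + 0.20² = 0.0576 + 0.0256 + 0.0049 + 0.1089 + 0.0400 = 0.2370
B_Sedg = 1 / 0.2370 = 4.2194
Σp_Reedᵢ² = 0.21² + 0.25² + 0.06² + 0.35² + 0.13² = 0.0441 + 0.0625 + 0.0036 + 0.1225 + 0.0169 = 0.2496
B_Reed = 1 / 0.2496 = 4.0064
Σp_Marsᵢ² = 0.09² + 0.02² + 0.85² + 0.02² + 0.02² = 0.0081 + 0.0004 + 0.7225 + 0.0004 + 0.0004 = 0.7318
B_Mars = 1 / 0.7318 = 1.3665
Ranking by B (broadest → narrowest): Sedge Warbler (4.22) > Reed Warbler (4.01) > Marsh Warbler (1.37)

Sedge Warbler > Reed Warbler > Marsh Warbler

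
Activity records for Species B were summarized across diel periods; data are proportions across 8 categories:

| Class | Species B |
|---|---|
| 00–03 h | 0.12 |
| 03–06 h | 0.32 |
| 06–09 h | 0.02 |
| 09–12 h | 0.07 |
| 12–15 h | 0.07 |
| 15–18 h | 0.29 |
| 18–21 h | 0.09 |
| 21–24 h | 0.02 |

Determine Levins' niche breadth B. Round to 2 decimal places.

4.55

Σpᵢ² = 0.12² + 0.32² + 0.02² + 0.07² + 0.07² + 0.29² + 0.09² + 0.02² = 0.0144 + 0.1024 + 0.0004 + 0.0049 + 0.0049 + 0.0841 + 0.0081 + 0.0004 = 0.2196
B = 1 / 0.2196 = 4.5537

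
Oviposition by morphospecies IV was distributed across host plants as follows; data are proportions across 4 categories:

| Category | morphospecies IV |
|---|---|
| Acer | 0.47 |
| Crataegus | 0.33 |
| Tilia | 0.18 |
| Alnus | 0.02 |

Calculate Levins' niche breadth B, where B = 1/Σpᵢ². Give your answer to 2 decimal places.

Σpᵢ² = 0.47² + 0.33² + 0.18² + 0.02² = 0.2209 + 0.1089 + 0.0324 + 0.0004 = 0.3626
B = 1 / 0.3626 = 2.7579

2.76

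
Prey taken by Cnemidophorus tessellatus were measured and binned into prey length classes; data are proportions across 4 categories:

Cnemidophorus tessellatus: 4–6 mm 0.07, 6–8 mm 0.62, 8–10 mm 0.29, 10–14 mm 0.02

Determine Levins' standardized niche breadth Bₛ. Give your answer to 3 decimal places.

Σpᵢ² = 0.07² + 0.62² + 0.29² + 0.02² = 0.0049 + 0.3844 + 0.0841 + 0.0004 = 0.4738
B = 1 / 0.4738 = 2.11060
Bₛ = (B − 1)/(n − 1) = (2.11060 − 1)/(4 − 1) = 1.11060/3 = 0.37020

0.370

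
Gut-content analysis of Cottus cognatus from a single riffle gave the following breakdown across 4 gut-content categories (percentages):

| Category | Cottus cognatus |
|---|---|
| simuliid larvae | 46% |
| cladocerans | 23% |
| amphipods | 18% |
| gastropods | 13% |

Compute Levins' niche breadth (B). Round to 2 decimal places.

Convert percentages to proportions (divide by 100).
Σpᵢ² = 0.46² + 0.23² + 0.18² + 0.13² = 0.2116 + 0.0529 + 0.0324 + 0.0169 = 0.3138
B = 1 / 0.3138 = 3.1867

3.19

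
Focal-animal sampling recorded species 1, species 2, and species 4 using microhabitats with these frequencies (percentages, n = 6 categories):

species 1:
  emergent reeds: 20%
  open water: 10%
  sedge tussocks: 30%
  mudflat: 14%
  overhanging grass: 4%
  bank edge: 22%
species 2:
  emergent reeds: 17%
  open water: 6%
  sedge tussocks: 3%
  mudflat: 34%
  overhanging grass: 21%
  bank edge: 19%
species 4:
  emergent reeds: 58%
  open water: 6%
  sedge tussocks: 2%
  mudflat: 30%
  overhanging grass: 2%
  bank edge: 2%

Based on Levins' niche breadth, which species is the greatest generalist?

species 1

Convert percentages to proportions (divide by 100).
Σp_1ᵢ² = 0.20² + 0.10² + 0.30² + 0.14² + 0.04² + 0.22² = 0.0400 + 0.0100 + 0.0900 + 0.0196 + 0.0016 + 0.0484 = 0.2096
B_1 = 1 / 0.2096 = 4.7710
Σp_2ᵢ² = 0.17² + 0.06² + 0.03² + 0.34² + 0.21² + 0.19² = 0.0289 + 0.0036 + 0.0009 + 0.1156 + 0.0441 + 0.0361 = 0.2292
B_2 = 1 / 0.2292 = 4.3630
Σp_4ᵢ² = 0.58² + 0.06² + 0.02² + 0.30² + 0.02² + 0.02² = 0.3364 + 0.0036 + 0.0004 + 0.0900 + 0.0004 + 0.0004 = 0.4312
B_4 = 1 / 0.4312 = 2.3191
Highest B → broadest niche (most generalist): species 1 (B = 4.77).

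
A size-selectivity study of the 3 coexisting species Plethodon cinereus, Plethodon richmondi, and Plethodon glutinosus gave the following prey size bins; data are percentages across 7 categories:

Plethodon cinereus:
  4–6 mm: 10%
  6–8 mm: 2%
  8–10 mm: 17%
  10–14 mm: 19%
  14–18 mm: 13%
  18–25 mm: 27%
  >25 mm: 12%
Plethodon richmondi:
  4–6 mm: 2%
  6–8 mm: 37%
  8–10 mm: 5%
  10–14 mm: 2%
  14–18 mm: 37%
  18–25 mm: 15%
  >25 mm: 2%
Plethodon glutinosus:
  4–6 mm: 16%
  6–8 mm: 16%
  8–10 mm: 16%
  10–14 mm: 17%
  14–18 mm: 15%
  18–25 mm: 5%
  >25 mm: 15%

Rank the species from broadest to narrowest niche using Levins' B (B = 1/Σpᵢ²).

Convert percentages to proportions (divide by 100).
Σp_cineᵢ² = 0.10² + 0.02² + 0.17² + 0.19² + 0.13² + 0.27² + 0.12² = 0.0100 + 0.0004 + 0.0289 + 0.0361 + 0.0169 + 0.0729 + 0.0144 = 0.1796
B_cine = 1 / 0.1796 = 5.5679
Σp_richᵢ² = 0.02² + 0.37² + 0.05² + 0.02² + 0.37² + 0.15² + 0.02² = 0.0004 + 0.1369 + 0.0025 + 0.0004 + 0.1369 + 0.0225 + 0.0004 = 0.3000
B_rich = 1 / 0.3000 = 3.3333
Σp_glutᵢ² = 0.16² + 0.16² + 0.16² + 0.17² + 0.15² + 0.05² + 0.15² = 0.0256 + 0.0256 + 0.0256 + 0.0289 + 0.0225 + 0.0025 + 0.0225 = 0.1532
B_glut = 1 / 0.1532 = 6.5274
Ranking by B (broadest → narrowest): Plethodon glutinosus (6.53) > Plethodon cinereus (5.57) > Plethodon richmondi (3.33)

Plethodon glutinosus > Plethodon cinereus > Plethodon richmondi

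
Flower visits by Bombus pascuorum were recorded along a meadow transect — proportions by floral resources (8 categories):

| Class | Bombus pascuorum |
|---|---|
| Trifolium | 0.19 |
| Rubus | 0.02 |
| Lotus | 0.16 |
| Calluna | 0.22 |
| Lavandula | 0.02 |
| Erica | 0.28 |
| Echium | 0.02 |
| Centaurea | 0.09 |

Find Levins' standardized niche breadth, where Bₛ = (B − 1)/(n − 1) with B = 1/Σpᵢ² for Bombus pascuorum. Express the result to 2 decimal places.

Σpᵢ² = 0.19² + 0.02² + 0.16² + 0.22² + 0.02² + 0.28² + 0.02² + 0.09² = 0.0361 + 0.0004 + 0.0256 + 0.0484 + 0.0004 + 0.0784 + 0.0004 + 0.0081 = 0.1978
B = 1 / 0.1978 = 5.0556
Bₛ = (B − 1)/(n − 1) = (5.0556 − 1)/(8 − 1) = 4.0556/7 = 0.5794

0.58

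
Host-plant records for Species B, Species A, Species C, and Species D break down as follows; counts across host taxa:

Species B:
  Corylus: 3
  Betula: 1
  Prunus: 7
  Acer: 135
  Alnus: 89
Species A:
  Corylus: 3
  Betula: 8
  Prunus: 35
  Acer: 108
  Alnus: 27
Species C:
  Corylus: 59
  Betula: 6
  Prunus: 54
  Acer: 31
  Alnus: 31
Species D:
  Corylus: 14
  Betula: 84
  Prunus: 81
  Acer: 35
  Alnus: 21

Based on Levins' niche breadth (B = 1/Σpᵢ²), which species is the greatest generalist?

Proportions for Species B (n=235): 3/235=0.0128, 1/235=0.0043, 7/235=0.0298, 135/235=0.5745, 89/235=0.3787
Proportions for Species A (n=181): 3/181=0.0166, 8/181=0.0442, 35/181=0.1934, 108/181=0.5967, 27/181=0.1492
Proportions for Species C (n=181): 59/181=0.3260, 6/181=0.0331, 54/181=0.2983, 31/181=0.1713, 31/181=0.1713
Proportions for Species D (n=235): 14/235=0.0596, 84/235=0.3574, 81/235=0.3447, 35/235=0.1489, 21/235=0.0894
Σp_Bᵢ² = 0.0128² + 0.0043² + 0.0298² + 0.5745² + 0.3787² = 0.000164 + 0.000018 + 0.000888 + 0.330050 + 0.143414 = 0.474534
B_B = 1 / 0.474534 = 2.1073
Σp_Aᵢ² = 0.0166² + 0.0442² + 0.1934² + 0.5967² + 0.1492² = 0.000276 + 0.001954 + 0.037404 + 0.356051 + 0.022261 = 0.417946
B_A = 1 / 0.417946 = 2.3927
Σp_Cᵢ² = 0.3260² + 0.0331² + 0.2983² + 0.1713² + 0.1713² = 0.106276 + 0.001096 + 0.088983 + 0.029344 + 0.029344 = 0.255043
B_C = 1 / 0.255043 = 3.9209
Σp_Dᵢ² = 0.0596² + 0.3574² + 0.3447² + 0.1489² + 0.0894² = 0.003552 + 0.127735 + 0.118818 + 0.022171 + 0.007992 = 0.280268
B_D = 1 / 0.280268 = 3.5680
Highest B → broadest niche (most generalist): Species C (B = 3.92).

Species C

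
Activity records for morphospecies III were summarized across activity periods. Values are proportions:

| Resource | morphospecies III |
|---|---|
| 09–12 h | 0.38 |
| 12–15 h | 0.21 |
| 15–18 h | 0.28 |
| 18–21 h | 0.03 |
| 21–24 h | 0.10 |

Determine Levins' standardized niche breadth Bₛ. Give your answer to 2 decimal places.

Σpᵢ² = 0.38² + 0.21² + 0.28² + 0.03² + 0.10² = 0.1444 + 0.0441 + 0.0784 + 0.0009 + 0.0100 = 0.2778
B = 1 / 0.2778 = 3.5997
Bₛ = (B − 1)/(n − 1) = (3.5997 − 1)/(5 − 1) = 2.5997/4 = 0.6499

0.65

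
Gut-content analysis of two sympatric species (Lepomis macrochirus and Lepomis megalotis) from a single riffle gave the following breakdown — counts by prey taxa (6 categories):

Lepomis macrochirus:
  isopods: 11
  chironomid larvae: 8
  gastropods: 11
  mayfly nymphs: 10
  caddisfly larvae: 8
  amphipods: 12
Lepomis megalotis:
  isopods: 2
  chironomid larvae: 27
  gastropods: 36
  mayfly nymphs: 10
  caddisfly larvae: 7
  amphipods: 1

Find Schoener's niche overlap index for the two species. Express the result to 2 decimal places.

0.56

Proportions for Lepomis macrochirus (n=60): 11/60=0.1833, 8/60=0.1333, 11/60=0.1833, 10/60=0.1667, 8/60=0.1333, 12/60=0.2000
Proportions for Lepomis megalotis (n=83): 2/83=0.0241, 27/83=0.3253, 36/83=0.4337, 10/83=0.1205, 7/83=0.0843, 1/83=0.0120
Σ|p₁ᵢ − p₂ᵢ| = 0.1592 + 0.1920 + 0.2504 + 0.0462 + 0.0490 + 0.1880 = 0.8848
D = 1 − ½ × 0.8848 = 1 − 0.44240 = 0.55760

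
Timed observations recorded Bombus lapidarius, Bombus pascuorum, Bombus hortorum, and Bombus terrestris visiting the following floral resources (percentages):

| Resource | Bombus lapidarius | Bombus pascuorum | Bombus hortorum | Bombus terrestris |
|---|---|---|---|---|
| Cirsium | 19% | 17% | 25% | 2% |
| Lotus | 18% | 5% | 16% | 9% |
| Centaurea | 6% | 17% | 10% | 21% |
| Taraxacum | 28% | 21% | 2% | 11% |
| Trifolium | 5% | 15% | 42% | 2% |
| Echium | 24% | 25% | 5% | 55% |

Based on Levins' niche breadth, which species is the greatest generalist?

Bombus pascuorum

Convert percentages to proportions (divide by 100).
Σp_lapiᵢ² = 0.19² + 0.18² + 0.06² + 0.28² + 0.05² + 0.24² = 0.0361 + 0.0324 + 0.0036 + 0.0784 + 0.0025 + 0.0576 = 0.2106
B_lapi = 1 / 0.2106 = 4.7483
Σp_pascᵢ² = 0.17² + 0.05² + 0.17² + 0.21² + 0.15² + 0.25² = 0.0289 + 0.0025 + 0.0289 + 0.0441 + 0.0225 + 0.0625 = 0.1894
B_pasc = 1 / 0.1894 = 5.2798
Σp_hortᵢ² = 0.25² + 0.16² + 0.10² + 0.02² + 0.42² + 0.05² = 0.0625 + 0.0256 + 0.0100 + 0.0004 + 0.1764 + 0.0025 = 0.2774
B_hort = 1 / 0.2774 = 3.6049
Σp_terrᵢ² = 0.02² + 0.09² + 0.21² + 0.11² + 0.02² + 0.55² = 0.0004 + 0.0081 + 0.0441 + 0.0121 + 0.0004 + 0.3025 = 0.3676
B_terr = 1 / 0.3676 = 2.7203
Highest B → broadest niche (most generalist): Bombus pascuorum (B = 5.28).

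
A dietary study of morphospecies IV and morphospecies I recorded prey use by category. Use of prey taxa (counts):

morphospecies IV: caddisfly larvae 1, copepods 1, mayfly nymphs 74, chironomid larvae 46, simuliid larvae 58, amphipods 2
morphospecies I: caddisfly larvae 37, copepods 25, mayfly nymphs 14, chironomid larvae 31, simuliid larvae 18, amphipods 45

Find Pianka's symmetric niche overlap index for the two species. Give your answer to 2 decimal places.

Proportions for morphospecies IV (n=182): 1/182=0.0055, 1/182=0.0055, 74/182=0.4066, 46/182=0.2527, 58/182=0.3187, 2/182=0.0110
Proportions for morphospecies I (n=170): 37/170=0.2176, 25/170=0.1471, 14/170=0.0824, 31/170=0.1824, 18/170=0.1059, 45/170=0.2647
Σ p₁ᵢp₂ᵢ = 0.001197 + 0.000809 + 0.033504 + 0.046092 + 0.033750 + 0.002912 = 0.118264
Σp_1ᵢ² = 0.0055² + 0.0055² + 0.4066² + 0.2527² + 0.3187² + 0.0110² = 0.000030 + 0.000030 + 0.165324 + 0.063857 + 0.101570 + 0.000121 = 0.330932
Σp_2ᵢ² = 0.2176² + 0.1471² + 0.0824² + 0.1824² + 0.1059² + 0.2647² = 0.047350 + 0.021638 + 0.006790 + 0.033270 + 0.011215 + 0.070066 = 0.190329
O = 0.118264 / √(0.330932 × 0.190329) = 0.118264 / 0.2509700 = 0.4712

0.47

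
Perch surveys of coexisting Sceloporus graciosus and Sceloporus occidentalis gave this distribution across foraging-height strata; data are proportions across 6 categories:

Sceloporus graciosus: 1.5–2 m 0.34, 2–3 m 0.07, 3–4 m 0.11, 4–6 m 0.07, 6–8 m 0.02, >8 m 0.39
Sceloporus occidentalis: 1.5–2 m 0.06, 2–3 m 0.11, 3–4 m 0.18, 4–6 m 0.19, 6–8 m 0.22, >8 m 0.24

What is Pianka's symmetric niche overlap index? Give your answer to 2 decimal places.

0.68

Σ p₁ᵢp₂ᵢ = 0.0204 + 0.0077 + 0.0198 + 0.0133 + 0.0044 + 0.0936 = 0.1592
Σp_1ᵢ² = 0.34² + 0.07² + 0.11² + 0.07² + 0.02² + 0.39² = 0.1156 + 0.0049 + 0.0121 + 0.0049 + 0.0004 + 0.1521 = 0.2900
Σp_2ᵢ² = 0.06² + 0.11² + 0.18² + 0.19² + 0.22² + 0.24² = 0.0036 + 0.0121 + 0.0324 + 0.0361 + 0.0484 + 0.0576 = 0.1902
O = 0.1592 / √(0.2900 × 0.1902) = 0.1592 / 0.23486 = 0.6779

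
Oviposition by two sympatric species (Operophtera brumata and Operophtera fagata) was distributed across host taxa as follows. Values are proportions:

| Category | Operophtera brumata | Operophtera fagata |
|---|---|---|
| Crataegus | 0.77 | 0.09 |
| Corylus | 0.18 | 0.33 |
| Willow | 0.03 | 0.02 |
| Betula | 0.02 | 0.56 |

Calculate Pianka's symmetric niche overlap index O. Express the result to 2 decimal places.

0.27

Σ p₁ᵢp₂ᵢ = 0.0693 + 0.0594 + 0.0006 + 0.0112 = 0.1405
Σp_1ᵢ² = 0.77² + 0.18² + 0.03² + 0.02² = 0.5929 + 0.0324 + 0.0009 + 0.0004 = 0.6266
Σp_2ᵢ² = 0.09² + 0.33² + 0.02² + 0.56² = 0.0081 + 0.1089 + 0.0004 + 0.3136 = 0.4310
O = 0.1405 / √(0.6266 × 0.4310) = 0.1405 / 0.51968 = 0.2704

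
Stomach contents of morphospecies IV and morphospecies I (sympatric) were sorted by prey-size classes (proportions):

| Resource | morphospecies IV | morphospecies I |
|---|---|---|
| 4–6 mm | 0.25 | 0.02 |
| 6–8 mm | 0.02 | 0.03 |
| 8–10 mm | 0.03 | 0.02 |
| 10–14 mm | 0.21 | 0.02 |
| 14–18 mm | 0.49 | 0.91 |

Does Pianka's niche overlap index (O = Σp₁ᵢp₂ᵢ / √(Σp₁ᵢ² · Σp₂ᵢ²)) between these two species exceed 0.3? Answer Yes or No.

Yes

Σ p₁ᵢp₂ᵢ = 0.0050 + 0.0006 + 0.0006 + 0.0042 + 0.4459 = 0.4563
Σp_1ᵢ² = 0.25² + 0.02² + 0.03² + 0.21² + 0.49² = 0.0625 + 0.0004 + 0.0009 + 0.0441 + 0.2401 = 0.3480
Σp_2ᵢ² = 0.02² + 0.03² + 0.02² + 0.02² + 0.91² = 0.0004 + 0.0009 + 0.0004 + 0.0004 + 0.8281 = 0.8302
O = 0.4563 / √(0.3480 × 0.8302) = 0.4563 / 0.53750 = 0.8489
O = 0.8489 > 0.3 → Yes.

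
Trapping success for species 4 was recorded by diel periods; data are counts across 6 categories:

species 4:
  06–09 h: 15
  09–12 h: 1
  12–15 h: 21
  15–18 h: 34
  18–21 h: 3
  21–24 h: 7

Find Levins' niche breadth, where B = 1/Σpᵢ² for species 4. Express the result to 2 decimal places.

Proportions for species 4 (n=81): 15/81=0.1852, 1/81=0.0123, 21/81=0.2593, 34/81=0.4198, 3/81=0.0370, 7/81=0.0864
Σpᵢ² = 0.1852² + 0.0123² + 0.2593² + 0.4198² + 0.0370² + 0.0864² = 0.034299 + 0.000151 + 0.067236 + 0.176232 + 0.001369 + 0.007465 = 0.286752
B = 1 / 0.286752 = 3.4873

3.49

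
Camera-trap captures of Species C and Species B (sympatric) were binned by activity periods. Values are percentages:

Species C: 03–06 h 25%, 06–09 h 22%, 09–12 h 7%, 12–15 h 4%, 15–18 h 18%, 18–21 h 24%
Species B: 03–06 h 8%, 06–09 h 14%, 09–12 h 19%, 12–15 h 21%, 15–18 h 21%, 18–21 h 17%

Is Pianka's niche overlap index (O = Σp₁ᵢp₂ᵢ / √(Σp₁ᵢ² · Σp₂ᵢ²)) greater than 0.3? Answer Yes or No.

Yes

Convert percentages to proportions (divide by 100).
Σ p₁ᵢp₂ᵢ = 0.0200 + 0.0308 + 0.0133 + 0.0084 + 0.0378 + 0.0408 = 0.1511
Σp_1ᵢ² = 0.25² + 0.22² + 0.07² + 0.04² + 0.18² + 0.24² = 0.0625 + 0.0484 + 0.0049 + 0.0016 + 0.0324 + 0.0576 = 0.2074
Σp_2ᵢ² = 0.08² + 0.14² + 0.19² + 0.21² + 0.21² + 0.17² = 0.0064 + 0.0196 + 0.0361 + 0.0441 + 0.0441 + 0.0289 = 0.1792
O = 0.1511 / √(0.2074 × 0.1792) = 0.1511 / 0.19279 = 0.7838
O = 0.7838 > 0.3 → Yes.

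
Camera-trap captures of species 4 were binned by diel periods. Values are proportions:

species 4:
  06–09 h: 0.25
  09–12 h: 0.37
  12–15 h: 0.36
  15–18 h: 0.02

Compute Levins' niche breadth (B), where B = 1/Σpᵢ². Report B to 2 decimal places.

3.04

Σpᵢ² = 0.25² + 0.37² + 0.36² + 0.02² = 0.0625 + 0.1369 + 0.1296 + 0.0004 = 0.3294
B = 1 / 0.3294 = 3.0358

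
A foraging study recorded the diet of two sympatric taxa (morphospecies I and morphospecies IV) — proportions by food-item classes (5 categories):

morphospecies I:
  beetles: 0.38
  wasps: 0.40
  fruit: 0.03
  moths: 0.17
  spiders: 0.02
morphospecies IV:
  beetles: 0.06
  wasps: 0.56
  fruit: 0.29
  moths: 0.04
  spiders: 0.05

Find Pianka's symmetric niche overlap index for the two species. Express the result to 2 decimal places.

0.71

Σ p₁ᵢp₂ᵢ = 0.0228 + 0.2240 + 0.0087 + 0.0068 + 0.0010 = 0.2633
Σp_1ᵢ² = 0.38² + 0.40² + 0.03² + 0.17² + 0.02² = 0.1444 + 0.1600 + 0.0009 + 0.0289 + 0.0004 = 0.3346
Σp_2ᵢ² = 0.06² + 0.56² + 0.29² + 0.04² + 0.05² = 0.0036 + 0.3136 + 0.0841 + 0.0016 + 0.0025 = 0.4054
O = 0.2633 / √(0.3346 × 0.4054) = 0.2633 / 0.36830 = 0.7149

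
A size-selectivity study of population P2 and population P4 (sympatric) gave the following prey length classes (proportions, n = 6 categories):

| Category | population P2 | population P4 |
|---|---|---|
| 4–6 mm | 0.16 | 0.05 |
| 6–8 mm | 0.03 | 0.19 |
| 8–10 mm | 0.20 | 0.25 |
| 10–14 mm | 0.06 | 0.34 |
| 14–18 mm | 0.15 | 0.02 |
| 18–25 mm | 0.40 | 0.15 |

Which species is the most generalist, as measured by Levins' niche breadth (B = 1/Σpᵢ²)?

population P4

Σp_P2ᵢ² = 0.16² + 0.03² + 0.20² + 0.06² + 0.15² + 0.40² = 0.0256 + 0.0009 + 0.0400 + 0.0036 + 0.0225 + 0.1600 = 0.2526
B_P2 = 1 / 0.2526 = 3.9588
Σp_P4ᵢ² = 0.05² + 0.19² + 0.25² + 0.34² + 0.02² + 0.15² = 0.0025 + 0.0361 + 0.0625 + 0.1156 + 0.0004 + 0.0225 = 0.2396
B_P4 = 1 / 0.2396 = 4.1736
Highest B → broadest niche (most generalist): population P4 (B = 4.17).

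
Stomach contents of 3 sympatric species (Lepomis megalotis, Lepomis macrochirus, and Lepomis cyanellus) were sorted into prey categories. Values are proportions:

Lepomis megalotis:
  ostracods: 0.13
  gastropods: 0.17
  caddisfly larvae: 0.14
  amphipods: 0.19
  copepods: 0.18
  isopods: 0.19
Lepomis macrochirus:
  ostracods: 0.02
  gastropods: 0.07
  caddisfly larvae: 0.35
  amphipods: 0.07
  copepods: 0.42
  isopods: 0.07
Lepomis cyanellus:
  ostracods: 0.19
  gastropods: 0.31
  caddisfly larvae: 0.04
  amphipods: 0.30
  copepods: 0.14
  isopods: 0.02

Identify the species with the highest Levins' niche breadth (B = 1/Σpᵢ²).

Lepomis megalotis

Σp_megaᵢ² = 0.13² + 0.17² + 0.14² + 0.19² + 0.18² + 0.19² = 0.0169 + 0.0289 + 0.0196 + 0.0361 + 0.0324 + 0.0361 = 0.1700
B_mega = 1 / 0.1700 = 5.8824
Σp_macrᵢ² = 0.02² + 0.07² + 0.35² + 0.07² + 0.42² + 0.07² = 0.0004 + 0.0049 + 0.1225 + 0.0049 + 0.1764 + 0.0049 = 0.3140
B_macr = 1 / 0.3140 = 3.1847
Σp_cyanᵢ² = 0.19² + 0.31² + 0.04² + 0.30² + 0.14² + 0.02² = 0.0361 + 0.0961 + 0.0016 + 0.0900 + 0.0196 + 0.0004 = 0.2438
B_cyan = 1 / 0.2438 = 4.1017
Highest B → broadest niche (most generalist): Lepomis megalotis (B = 5.88).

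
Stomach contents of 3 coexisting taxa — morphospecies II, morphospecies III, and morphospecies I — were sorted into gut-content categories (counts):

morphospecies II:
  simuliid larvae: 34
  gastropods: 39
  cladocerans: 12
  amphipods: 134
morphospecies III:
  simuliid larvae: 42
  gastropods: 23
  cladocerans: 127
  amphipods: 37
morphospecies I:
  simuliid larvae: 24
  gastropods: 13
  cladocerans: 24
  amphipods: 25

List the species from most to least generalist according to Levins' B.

morphospecies I > morphospecies III > morphospecies II

Proportions for morphospecies II (n=219): 34/219=0.1553, 39/219=0.1781, 12/219=0.0548, 134/219=0.6119
Proportions for morphospecies III (n=229): 42/229=0.1834, 23/229=0.1004, 127/229=0.5546, 37/229=0.1616
Proportions for morphospecies I (n=86): 24/86=0.2791, 13/86=0.1512, 24/86=0.2791, 25/86=0.2907
Σp_IIᵢ² = 0.1553² + 0.1781² + 0.0548² + 0.6119² = 0.024118 + 0.031720 + 0.003003 + 0.374422 = 0.433263
B_II = 1 / 0.433263 = 2.3081
Σp_IIIᵢ² = 0.1834² + 0.1004² + 0.5546² + 0.1616² = 0.033636 + 0.010080 + 0.307581 + 0.026115 = 0.377412
B_III = 1 / 0.377412 = 2.6496
Σp_Iᵢ² = 0.2791² + 0.1512² + 0.2791² + 0.2907² = 0.077897 + 0.022861 + 0.077897 + 0.084506 = 0.263161
B_I = 1 / 0.263161 = 3.8000
Ranking by B (broadest → narrowest): morphospecies I (3.80) > morphospecies III (2.65) > morphospecies II (2.31)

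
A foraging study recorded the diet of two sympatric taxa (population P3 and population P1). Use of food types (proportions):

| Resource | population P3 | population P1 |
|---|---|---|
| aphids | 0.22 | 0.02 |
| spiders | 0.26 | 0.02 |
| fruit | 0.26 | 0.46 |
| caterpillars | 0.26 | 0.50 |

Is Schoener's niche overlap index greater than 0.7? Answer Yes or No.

No

Σ|p₁ᵢ − p₂ᵢ| = 0.20 + 0.24 + 0.20 + 0.24 = 0.88
D = 1 − ½ × 0.88 = 1 − 0.440 = 0.5600
D = 0.5600 < 0.7 → No.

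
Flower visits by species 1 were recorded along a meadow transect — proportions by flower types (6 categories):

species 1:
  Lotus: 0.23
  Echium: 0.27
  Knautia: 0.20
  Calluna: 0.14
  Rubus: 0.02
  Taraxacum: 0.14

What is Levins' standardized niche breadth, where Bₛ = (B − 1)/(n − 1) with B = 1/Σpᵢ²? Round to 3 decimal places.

Σpᵢ² = 0.23² + 0.27² + 0.20² + 0.14² + 0.02² + 0.14² = 0.0529 + 0.0729 + 0.0400 + 0.0196 + 0.0004 + 0.0196 = 0.2054
B = 1 / 0.2054 = 4.86855
Bₛ = (B − 1)/(n − 1) = (4.86855 − 1)/(6 − 1) = 3.86855/5 = 0.77371

0.774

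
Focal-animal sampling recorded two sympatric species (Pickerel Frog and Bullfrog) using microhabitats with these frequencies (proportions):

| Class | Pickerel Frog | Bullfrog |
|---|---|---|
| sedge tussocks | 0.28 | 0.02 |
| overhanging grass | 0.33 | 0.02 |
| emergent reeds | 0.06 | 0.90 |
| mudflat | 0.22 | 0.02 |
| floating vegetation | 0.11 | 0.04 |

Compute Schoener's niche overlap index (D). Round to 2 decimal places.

Σ|p₁ᵢ − p₂ᵢ| = 0.26 + 0.31 + 0.84 + 0.20 + 0.07 = 1.68
D = 1 − ½ × 1.68 = 1 − 0.840 = 0.1600

0.16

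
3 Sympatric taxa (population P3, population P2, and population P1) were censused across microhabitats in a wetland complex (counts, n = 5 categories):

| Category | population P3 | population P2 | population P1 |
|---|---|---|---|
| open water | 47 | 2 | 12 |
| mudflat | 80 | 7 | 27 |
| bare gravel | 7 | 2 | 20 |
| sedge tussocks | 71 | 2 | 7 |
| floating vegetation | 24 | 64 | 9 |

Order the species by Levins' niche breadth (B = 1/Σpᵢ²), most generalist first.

population P1 > population P3 > population P2

Proportions for population P3 (n=229): 47/229=0.2052, 80/229=0.3493, 7/229=0.0306, 71/229=0.3100, 24/229=0.1048
Proportions for population P2 (n=77): 2/77=0.0260, 7/77=0.0909, 2/77=0.0260, 2/77=0.0260, 64/77=0.8312
Proportions for population P1 (n=75): 12/75=0.1600, 27/75=0.3600, 20/75=0.2667, 7/75=0.0933, 9/75=0.1200
Σp_P3ᵢ² = 0.2052² + 0.3493² + 0.0306² + 0.3100² + 0.1048² = 0.042107 + 0.122010 + 0.000936 + 0.096100 + 0.010983 = 0.272136
B_P3 = 1 / 0.272136 = 3.6746
Σp_P2ᵢ² = 0.0260² + 0.0909² + 0.0260² + 0.0260² + 0.8312² = 0.000676 + 0.008263 + 0.000676 + 0.000676 + 0.690893 = 0.701184
B_P2 = 1 / 0.701184 = 1.4262
Σp_P1ᵢ² = 0.1600² + 0.3600² + 0.2667² + 0.0933² + 0.1200² = 0.025600 + 0.129600 + 0.071129 + 0.008705 + 0.014400 = 0.249434
B_P1 = 1 / 0.249434 = 4.0091
Ranking by B (broadest → narrowest): population P1 (4.01) > population P3 (3.67) > population P2 (1.43)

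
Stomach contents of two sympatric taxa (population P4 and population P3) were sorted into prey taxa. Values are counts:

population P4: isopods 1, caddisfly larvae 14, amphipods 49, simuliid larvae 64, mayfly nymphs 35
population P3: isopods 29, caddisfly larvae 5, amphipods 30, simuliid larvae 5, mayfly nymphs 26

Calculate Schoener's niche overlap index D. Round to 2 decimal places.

0.63

Proportions for population P4 (n=163): 1/163=0.0061, 14/163=0.0859, 49/163=0.3006, 64/163=0.3926, 35/163=0.2147
Proportions for population P3 (n=95): 29/95=0.3053, 5/95=0.0526, 30/95=0.3158, 5/95=0.0526, 26/95=0.2737
Σ|p₁ᵢ − p₂ᵢ| = 0.2992 + 0.0333 + 0.0152 + 0.3400 + 0.0590 = 0.7467
D = 1 − ½ × 0.7467 = 1 − 0.37335 = 0.62665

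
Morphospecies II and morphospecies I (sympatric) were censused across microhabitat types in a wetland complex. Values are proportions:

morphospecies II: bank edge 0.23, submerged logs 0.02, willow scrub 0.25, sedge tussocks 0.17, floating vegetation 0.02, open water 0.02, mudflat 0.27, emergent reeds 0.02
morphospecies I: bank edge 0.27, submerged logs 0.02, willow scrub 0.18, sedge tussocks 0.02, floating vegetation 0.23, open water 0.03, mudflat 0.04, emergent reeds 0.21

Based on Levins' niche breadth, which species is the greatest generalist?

Σp_IIᵢ² = 0.23² + 0.02² + 0.25² + 0.17² + 0.02² + 0.02² + 0.27² + 0.02² = 0.0529 + 0.0004 + 0.0625 + 0.0289 + 0.0004 + 0.0004 + 0.0729 + 0.0004 = 0.2188
B_II = 1 / 0.2188 = 4.5704
Σp_Iᵢ² = 0.27² + 0.02² + 0.18² + 0.02² + 0.23² + 0.03² + 0.04² + 0.21² = 0.0729 + 0.0004 + 0.0324 + 0.0004 + 0.0529 + 0.0009 + 0.0016 + 0.0441 = 0.2056
B_I = 1 / 0.2056 = 4.8638
Highest B → broadest niche (most generalist): morphospecies I (B = 4.86).

morphospecies I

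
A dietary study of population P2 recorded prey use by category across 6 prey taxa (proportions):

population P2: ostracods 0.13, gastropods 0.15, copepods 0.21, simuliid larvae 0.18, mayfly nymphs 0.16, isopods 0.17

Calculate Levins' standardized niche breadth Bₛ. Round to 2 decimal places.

Σpᵢ² = 0.13² + 0.15² + 0.21² + 0.18² + 0.16² + 0.17² = 0.0169 + 0.0225 + 0.0441 + 0.0324 + 0.0256 + 0.0289 = 0.1704
B = 1 / 0.1704 = 5.8685
Bₛ = (B − 1)/(n − 1) = (5.8685 − 1)/(6 − 1) = 4.8685/5 = 0.9737

0.97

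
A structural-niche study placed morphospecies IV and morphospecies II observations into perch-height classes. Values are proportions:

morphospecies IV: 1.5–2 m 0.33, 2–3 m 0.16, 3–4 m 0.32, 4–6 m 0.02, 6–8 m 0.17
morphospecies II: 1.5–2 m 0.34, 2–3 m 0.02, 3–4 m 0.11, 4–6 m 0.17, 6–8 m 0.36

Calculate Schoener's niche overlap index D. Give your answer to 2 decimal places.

0.65

Σ|p₁ᵢ − p₂ᵢ| = 0.01 + 0.14 + 0.21 + 0.15 + 0.19 = 0.70
D = 1 − ½ × 0.70 = 1 − 0.350 = 0.6500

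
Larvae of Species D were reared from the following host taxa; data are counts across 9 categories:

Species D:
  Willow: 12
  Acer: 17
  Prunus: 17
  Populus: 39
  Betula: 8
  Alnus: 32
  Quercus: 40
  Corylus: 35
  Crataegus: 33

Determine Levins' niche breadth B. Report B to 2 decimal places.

7.49

Proportions for Species D (n=233): 12/233=0.0515, 17/233=0.0730, 17/233=0.0730, 39/233=0.1674, 8/233=0.0343, 32/233=0.1373, 40/233=0.1717, 35/233=0.1502, 33/233=0.1416
Σpᵢ² = 0.0515² + 0.0730² + 0.0730² + 0.1674² + 0.0343² + 0.1373² + 0.1717² + 0.1502² + 0.1416² = 0.002652 + 0.005329 + 0.005329 + 0.028023 + 0.001176 + 0.018851 + 0.029481 + 0.022560 + 0.020051 = 0.133452
B = 1 / 0.133452 = 7.4933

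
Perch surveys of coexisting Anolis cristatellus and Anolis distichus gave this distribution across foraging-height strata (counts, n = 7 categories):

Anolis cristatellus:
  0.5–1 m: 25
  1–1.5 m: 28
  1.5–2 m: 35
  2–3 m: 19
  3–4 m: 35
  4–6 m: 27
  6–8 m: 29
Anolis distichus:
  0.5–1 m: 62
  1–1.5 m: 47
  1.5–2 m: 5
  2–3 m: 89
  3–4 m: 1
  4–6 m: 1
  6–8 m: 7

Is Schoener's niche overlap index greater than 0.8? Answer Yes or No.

Proportions for Anolis cristatellus (n=198): 25/198=0.1263, 28/198=0.1414, 35/198=0.1768, 19/198=0.0960, 35/198=0.1768, 27/198=0.1364, 29/198=0.1465
Proportions for Anolis distichus (n=212): 62/212=0.2925, 47/212=0.2217, 5/212=0.0236, 89/212=0.4198, 1/212=0.0047, 1/212=0.0047, 7/212=0.0330
Σ|p₁ᵢ − p₂ᵢ| = 0.1662 + 0.0803 + 0.1532 + 0.3238 + 0.1721 + 0.1317 + 0.1135 = 1.1408
D = 1 − ½ × 1.1408 = 1 − 0.57040 = 0.42960
D = 0.42960 < 0.8 → No.

No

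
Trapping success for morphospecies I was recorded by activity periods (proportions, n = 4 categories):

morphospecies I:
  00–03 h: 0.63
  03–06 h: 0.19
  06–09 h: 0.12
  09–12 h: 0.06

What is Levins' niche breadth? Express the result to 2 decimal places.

2.22

Σpᵢ² = 0.63² + 0.19² + 0.12² + 0.06² = 0.3969 + 0.0361 + 0.0144 + 0.0036 = 0.4510
B = 1 / 0.4510 = 2.2173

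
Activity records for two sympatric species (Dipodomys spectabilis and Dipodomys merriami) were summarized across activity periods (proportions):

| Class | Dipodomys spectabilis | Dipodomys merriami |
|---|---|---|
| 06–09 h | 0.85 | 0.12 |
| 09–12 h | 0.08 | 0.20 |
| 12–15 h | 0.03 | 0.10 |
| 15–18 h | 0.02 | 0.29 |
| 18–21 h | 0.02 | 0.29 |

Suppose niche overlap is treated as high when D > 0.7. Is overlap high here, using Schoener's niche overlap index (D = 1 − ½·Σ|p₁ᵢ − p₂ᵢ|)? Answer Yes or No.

Σ|p₁ᵢ − p₂ᵢ| = 0.73 + 0.12 + 0.07 + 0.27 + 0.27 = 1.46
D = 1 − ½ × 1.46 = 1 − 0.730 = 0.2700
D = 0.2700 < 0.7 → No.

No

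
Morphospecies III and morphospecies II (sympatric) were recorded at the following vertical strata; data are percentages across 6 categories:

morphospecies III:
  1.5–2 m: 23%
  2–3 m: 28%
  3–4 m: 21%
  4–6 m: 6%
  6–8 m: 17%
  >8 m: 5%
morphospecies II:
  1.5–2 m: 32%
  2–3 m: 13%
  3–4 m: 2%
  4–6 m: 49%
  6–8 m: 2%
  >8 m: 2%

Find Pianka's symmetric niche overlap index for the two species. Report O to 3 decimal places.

0.537

Convert percentages to proportions (divide by 100).
Σ p₁ᵢp₂ᵢ = 0.0736 + 0.0364 + 0.0042 + 0.0294 + 0.0034 + 0.0010 = 0.1480
Σp_1ᵢ² = 0.23² + 0.28² + 0.21² + 0.06² + 0.17² + 0.05² = 0.0529 + 0.0784 + 0.0441 + 0.0036 + 0.0289 + 0.0025 = 0.2104
Σp_2ᵢ² = 0.32² + 0.13² + 0.02² + 0.49² + 0.02² + 0.02² = 0.1024 + 0.0169 + 0.0004 + 0.2401 + 0.0004 + 0.0004 = 0.3606
O = 0.1480 / √(0.2104 × 0.3606) = 0.1480 / 0.275446 = 0.53731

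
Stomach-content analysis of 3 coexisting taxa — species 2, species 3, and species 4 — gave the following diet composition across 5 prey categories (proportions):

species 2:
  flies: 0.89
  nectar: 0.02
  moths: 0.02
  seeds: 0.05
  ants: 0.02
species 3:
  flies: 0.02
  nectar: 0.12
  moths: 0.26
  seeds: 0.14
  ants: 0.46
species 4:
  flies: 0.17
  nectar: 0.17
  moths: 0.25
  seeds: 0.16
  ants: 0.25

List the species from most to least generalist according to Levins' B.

species 4 > species 3 > species 2

Σp_2ᵢ² = 0.89² + 0.02² + 0.02² + 0.05² + 0.02² = 0.7921 + 0.0004 + 0.0004 + 0.0025 + 0.0004 = 0.7958
B_2 = 1 / 0.7958 = 1.2566
Σp_3ᵢ² = 0.02² + 0.12² + 0.26² + 0.14² + 0.46² = 0.0004 + 0.0144 + 0.0676 + 0.0196 + 0.2116 = 0.3136
B_3 = 1 / 0.3136 = 3.1888
Σp_4ᵢ² = 0.17² + 0.17² + 0.25² + 0.16² + 0.25² = 0.0289 + 0.0289 + 0.0625 + 0.0256 + 0.0625 = 0.2084
B_4 = 1 / 0.2084 = 4.7985
Ranking by B (broadest → narrowest): species 4 (4.80) > species 3 (3.19) > species 2 (1.26)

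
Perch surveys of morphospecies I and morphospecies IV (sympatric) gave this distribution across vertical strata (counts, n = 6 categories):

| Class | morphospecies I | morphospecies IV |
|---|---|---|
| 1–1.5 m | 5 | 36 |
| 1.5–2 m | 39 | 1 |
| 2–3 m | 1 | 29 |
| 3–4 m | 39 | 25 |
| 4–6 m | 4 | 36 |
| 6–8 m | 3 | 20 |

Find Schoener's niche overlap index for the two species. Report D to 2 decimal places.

0.32

Proportions for morphospecies I (n=91): 5/91=0.0549, 39/91=0.4286, 1/91=0.0110, 39/91=0.4286, 4/91=0.0440, 3/91=0.0330
Proportions for morphospecies IV (n=147): 36/147=0.2449, 1/147=0.0068, 29/147=0.1973, 25/147=0.1701, 36/147=0.2449, 20/147=0.1361
Σ|p₁ᵢ − p₂ᵢ| = 0.1900 + 0.4218 + 0.1863 + 0.2585 + 0.2009 + 0.1031 = 1.3606
D = 1 − ½ × 1.3606 = 1 − 0.68030 = 0.31970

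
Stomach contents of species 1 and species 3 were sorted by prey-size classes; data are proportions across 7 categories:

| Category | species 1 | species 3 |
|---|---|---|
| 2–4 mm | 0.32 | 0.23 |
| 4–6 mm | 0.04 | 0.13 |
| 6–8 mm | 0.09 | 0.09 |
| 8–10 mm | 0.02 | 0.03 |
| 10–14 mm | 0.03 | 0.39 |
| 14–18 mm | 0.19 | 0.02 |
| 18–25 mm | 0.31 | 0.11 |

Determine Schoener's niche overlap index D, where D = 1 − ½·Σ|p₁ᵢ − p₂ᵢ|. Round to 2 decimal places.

Σ|p₁ᵢ − p₂ᵢ| = 0.09 + 0.09 + 0.00 + 0.01 + 0.36 + 0.17 + 0.20 = 0.92
D = 1 − ½ × 0.92 = 1 − 0.460 = 0.5400

0.54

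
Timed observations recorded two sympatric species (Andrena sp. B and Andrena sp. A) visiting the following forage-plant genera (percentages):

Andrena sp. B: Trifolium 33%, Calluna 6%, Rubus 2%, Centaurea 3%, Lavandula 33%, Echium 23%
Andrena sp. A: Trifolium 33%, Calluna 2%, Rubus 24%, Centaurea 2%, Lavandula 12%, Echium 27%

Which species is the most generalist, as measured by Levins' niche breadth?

Andrena sp. A

Convert percentages to proportions (divide by 100).
Σp_Bᵢ² = 0.33² + 0.06² + 0.02² + 0.03² + 0.33² + 0.23² = 0.1089 + 0.0036 + 0.0004 + 0.0009 + 0.1089 + 0.0529 = 0.2756
B_B = 1 / 0.2756 = 3.6284
Σp_Aᵢ² = 0.33² + 0.02² + 0.24² + 0.02² + 0.12² + 0.27² = 0.1089 + 0.0004 + 0.0576 + 0.0004 + 0.0144 + 0.0729 = 0.2546
B_A = 1 / 0.2546 = 3.9277
Highest B → broadest niche (most generalist): Andrena sp. A (B = 3.93).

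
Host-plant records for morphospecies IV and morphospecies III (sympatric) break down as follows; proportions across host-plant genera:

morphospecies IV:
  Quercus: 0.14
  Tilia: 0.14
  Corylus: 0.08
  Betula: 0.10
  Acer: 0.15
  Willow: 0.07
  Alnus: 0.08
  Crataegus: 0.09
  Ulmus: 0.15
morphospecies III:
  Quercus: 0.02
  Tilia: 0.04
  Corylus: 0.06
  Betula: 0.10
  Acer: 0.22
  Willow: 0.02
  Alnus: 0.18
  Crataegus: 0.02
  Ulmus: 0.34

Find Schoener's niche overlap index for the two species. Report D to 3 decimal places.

Σ|p₁ᵢ − p₂ᵢ| = 0.12 + 0.10 + 0.02 + 0.00 + 0.07 + 0.05 + 0.10 + 0.07 + 0.19 = 0.72
D = 1 − ½ × 0.72 = 1 − 0.360 = 0.64000

0.640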